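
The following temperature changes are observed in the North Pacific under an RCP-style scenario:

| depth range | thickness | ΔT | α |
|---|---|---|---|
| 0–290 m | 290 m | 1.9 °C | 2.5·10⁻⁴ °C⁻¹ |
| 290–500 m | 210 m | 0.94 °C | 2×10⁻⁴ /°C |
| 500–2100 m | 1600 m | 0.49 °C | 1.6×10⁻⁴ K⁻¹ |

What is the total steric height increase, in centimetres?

Δh = 30.3 cm

2.5×10⁻⁴ × 1.9 × 290 = 0.13775 m
290–500 m: 210 × 2×10⁻⁴ × 0.94 = 0.03948 m
500–2100 m: 1600 × 0.49 × 1.6×10⁻⁴ = 0.12544 m
Δh = 0.13775 + 0.03948 + 0.12544 = 0.30267 m ≈ 30.3 cm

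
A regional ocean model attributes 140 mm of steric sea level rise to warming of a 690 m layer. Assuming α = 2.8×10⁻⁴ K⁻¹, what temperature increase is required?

ΔT = Δh/(αH) = 0.14 / (2.8×10⁻⁴ × 690) ≈ 0.7246 °C

0.725 °C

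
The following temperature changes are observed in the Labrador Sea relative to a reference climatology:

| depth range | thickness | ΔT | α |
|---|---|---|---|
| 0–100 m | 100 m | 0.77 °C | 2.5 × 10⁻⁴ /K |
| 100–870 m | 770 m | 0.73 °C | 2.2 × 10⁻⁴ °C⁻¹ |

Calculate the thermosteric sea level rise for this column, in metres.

0.14 m

100 × 0.77 × 2.5×10⁻⁴ = 0.01925 m
Layer 2: 770 × 0.73 × 2.2×10⁻⁴ = 0.123662 m
Δh = 0.01925 + 0.123662 = 0.142912 m ≈ 0.14 m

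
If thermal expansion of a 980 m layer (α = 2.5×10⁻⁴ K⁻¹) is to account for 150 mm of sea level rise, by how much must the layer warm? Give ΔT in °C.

ΔT ≈ 0.61 °C

ΔT = Δh/(αH) = 0.15 / (2.5×10⁻⁴ × 980) ≈ 0.6122 °C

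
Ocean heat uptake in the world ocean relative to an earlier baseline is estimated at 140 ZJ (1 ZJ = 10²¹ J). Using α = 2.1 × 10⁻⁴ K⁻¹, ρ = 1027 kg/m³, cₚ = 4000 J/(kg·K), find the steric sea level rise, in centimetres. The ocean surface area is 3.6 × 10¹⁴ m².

about 2.0 cm

Per unit area: Q = 140×10²¹ / (3.6×10¹⁴) ≈ 3.889×10⁸ J/m²
Δh = αQ/(ρcₚ) = 2.1×10⁻⁴ × 3.889×10⁸ / (1027 × 4000) ≈ 0.01988 m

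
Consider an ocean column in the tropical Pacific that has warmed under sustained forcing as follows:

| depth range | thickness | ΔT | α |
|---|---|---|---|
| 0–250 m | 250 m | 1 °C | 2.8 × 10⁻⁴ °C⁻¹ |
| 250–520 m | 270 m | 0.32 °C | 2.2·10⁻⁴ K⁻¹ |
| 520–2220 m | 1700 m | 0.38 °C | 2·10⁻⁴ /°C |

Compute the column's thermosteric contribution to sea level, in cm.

Layer 1: 1 × 250 × 2.8×10⁻⁴ = 0.07000 m
250–520 m: 0.32 × 270 × 2.2×10⁻⁴ = 0.019008 m
Layer 3: 2×10⁻⁴ × 0.38 × 1700 = 0.12920 m
Δh = 0.07000 + 0.019008 + 0.12920 = 0.218208 m ≈ 22 cm

22 cm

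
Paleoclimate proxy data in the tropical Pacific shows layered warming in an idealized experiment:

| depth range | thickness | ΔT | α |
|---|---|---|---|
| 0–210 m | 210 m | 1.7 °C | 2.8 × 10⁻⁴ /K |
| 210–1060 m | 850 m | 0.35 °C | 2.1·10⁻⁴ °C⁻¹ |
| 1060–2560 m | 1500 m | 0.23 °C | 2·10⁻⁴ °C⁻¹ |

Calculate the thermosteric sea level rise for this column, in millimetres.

Δh = 230 mm

Layer 1: 210 × 2.8×10⁻⁴ × 1.7 = 0.09996 m
210–1060 m: 850 × 2.1×10⁻⁴ × 0.35 = 0.062475 m
Layer 3: 1500 × 2×10⁻⁴ × 0.23 = 0.06900 m
Δh = 0.09996 + 0.062475 + 0.06900 = 0.231435 m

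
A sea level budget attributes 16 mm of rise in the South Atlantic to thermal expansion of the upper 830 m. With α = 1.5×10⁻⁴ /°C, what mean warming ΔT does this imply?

ΔT ≈ 0.13 °C

ΔT = Δh/(αH) = 0.016 / (1.5×10⁻⁴ × 830) ≈ 0.1285 °C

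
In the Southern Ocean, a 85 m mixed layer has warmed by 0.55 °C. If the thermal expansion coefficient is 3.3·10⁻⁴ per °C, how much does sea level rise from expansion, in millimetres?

15.4 mm

Δh = αΔT·H = 3.3×10⁻⁴ × 0.55 × 85 = 0.0154275 m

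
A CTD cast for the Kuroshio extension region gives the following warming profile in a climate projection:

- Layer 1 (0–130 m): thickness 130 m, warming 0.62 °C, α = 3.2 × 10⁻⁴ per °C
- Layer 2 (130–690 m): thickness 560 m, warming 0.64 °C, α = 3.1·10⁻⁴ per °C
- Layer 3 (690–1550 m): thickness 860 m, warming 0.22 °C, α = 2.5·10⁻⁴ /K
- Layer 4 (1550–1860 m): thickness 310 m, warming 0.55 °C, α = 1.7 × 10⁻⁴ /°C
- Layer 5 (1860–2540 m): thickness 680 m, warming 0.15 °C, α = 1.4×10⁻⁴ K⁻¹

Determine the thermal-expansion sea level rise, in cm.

about 23 cm

130 × 0.62 × 3.2×10⁻⁴ = 0.025792 m
Layer 2: 0.64 × 560 × 3.1×10⁻⁴ = 0.111104 m
0.22 × 860 × 2.5×10⁻⁴ = 0.04730 m
1550–1860 m: 1.7×10⁻⁴ × 310 × 0.55 = 0.028985 m
1860–2540 m: 1.4×10⁻⁴ × 0.15 × 680 = 0.01428 m
Δh = 0.025792 + 0.111104 + 0.04730 + 0.028985 + 0.01428 = 0.227461 m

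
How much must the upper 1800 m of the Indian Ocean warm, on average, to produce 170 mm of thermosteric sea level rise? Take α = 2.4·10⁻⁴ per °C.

ΔT = Δh/(αH) = 0.17 / (2.4×10⁻⁴ × 1800) ≈ 0.3935 K

0.394 K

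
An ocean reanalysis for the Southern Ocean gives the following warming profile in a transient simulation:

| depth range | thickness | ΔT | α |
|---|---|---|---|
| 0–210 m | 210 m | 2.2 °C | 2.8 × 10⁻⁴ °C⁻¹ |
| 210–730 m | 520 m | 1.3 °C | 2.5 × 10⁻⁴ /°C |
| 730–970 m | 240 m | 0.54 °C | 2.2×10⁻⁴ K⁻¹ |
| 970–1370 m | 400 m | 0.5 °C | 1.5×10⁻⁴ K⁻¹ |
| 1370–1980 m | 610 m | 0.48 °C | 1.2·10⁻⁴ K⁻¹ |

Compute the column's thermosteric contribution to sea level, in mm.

390 mm of thermosteric rise

210 × 2.8×10⁻⁴ × 2.2 = 0.12936 m
Layer 2: 1.3 × 520 × 2.5×10⁻⁴ = 0.16900 m
2.2×10⁻⁴ × 240 × 0.54 = 0.028512 m
970–1370 m: 1.5×10⁻⁴ × 400 × 0.5 = 0.03000 m
1.2×10⁻⁴ × 610 × 0.48 = 0.035136 m
Δh = 0.12936 + 0.16900 + 0.028512 + 0.03000 + 0.035136 = 0.392008 m ≈ 390 mm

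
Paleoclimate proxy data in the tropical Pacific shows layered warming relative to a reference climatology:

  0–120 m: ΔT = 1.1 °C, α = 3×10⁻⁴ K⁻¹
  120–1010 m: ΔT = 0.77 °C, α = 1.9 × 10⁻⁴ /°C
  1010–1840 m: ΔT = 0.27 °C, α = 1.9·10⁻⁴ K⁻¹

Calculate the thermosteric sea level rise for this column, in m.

0–120 m: 120 × 1.1 × 3×10⁻⁴ = 0.03960 m
0.77 × 1.9×10⁻⁴ × 890 = 0.130207 m
1010–1840 m: 0.27 × 1.9×10⁻⁴ × 830 = 0.042579 m
Δh = 0.03960 + 0.130207 + 0.042579 = 0.212386 m ≈ 0.212 m

Δh ≈ 0.212 m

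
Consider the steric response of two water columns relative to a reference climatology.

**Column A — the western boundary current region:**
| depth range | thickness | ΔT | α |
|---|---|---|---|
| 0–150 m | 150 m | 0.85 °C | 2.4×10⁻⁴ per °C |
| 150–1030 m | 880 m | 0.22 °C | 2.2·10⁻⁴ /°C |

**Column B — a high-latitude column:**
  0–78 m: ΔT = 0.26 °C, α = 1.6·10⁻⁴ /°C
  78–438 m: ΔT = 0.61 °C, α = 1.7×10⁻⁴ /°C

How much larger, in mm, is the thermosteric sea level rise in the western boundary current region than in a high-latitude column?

A 0.85 × 150 × 2.4×10⁻⁴ = 0.03060 m
A 880 × 0.22 × 2.2×10⁻⁴ = 0.042592 m
A total: 0.073192 m
B 0.26 × 78 × 1.6×10⁻⁴ = 0.0032448 m
B 0.61 × 360 × 1.7×10⁻⁴ = 0.037332 m
B total: 0.0405768 m
Difference: 0.073192 − 0.0405768 = 0.0326152 m

33 mm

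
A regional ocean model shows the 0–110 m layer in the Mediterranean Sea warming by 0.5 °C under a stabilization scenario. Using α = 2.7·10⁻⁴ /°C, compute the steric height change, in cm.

Δh ≈ 1.49 cm

Δh = αΔT·H = 2.7×10⁻⁴ × 0.5 × 110 = 0.01485 m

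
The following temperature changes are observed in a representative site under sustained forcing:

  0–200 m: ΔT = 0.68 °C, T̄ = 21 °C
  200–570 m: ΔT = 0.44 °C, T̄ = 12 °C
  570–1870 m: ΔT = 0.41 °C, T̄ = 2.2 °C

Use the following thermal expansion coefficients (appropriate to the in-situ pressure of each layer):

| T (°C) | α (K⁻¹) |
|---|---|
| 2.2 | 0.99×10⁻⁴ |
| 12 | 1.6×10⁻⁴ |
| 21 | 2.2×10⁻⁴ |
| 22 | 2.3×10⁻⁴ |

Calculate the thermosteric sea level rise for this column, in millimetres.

110 mm of thermosteric rise

Layer 1 at 21 °C → α = 2.2×10⁻⁴ K⁻¹
Layer 2 at 12 °C → α = 1.6×10⁻⁴ K⁻¹
Layer 3 at 2.2 °C → α = 0.99×10⁻⁴ K⁻¹
0–200 m: 200 × 0.68 × 2.2×10⁻⁴ = 0.02992 m
1.6×10⁻⁴ × 0.44 × 370 = 0.026048 m
0.41 × 0.99×10⁻⁴ × 1300 = 0.052767 m
Δh = 0.02992 + 0.026048 + 0.052767 = 0.108735 m ≈ 110 mm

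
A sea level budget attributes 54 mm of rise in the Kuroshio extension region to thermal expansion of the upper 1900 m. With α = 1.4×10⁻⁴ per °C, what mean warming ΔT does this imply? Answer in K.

0.20 K

ΔT = Δh/(αH) = 0.054 / (1.4×10⁻⁴ × 1900) ≈ 0.2030 K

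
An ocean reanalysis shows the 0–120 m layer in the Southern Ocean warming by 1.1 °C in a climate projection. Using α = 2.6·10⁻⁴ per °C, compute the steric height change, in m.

Δh = αΔT·H = 2.6×10⁻⁴ × 1.1 × 120 = 0.03432 m

0.0343 m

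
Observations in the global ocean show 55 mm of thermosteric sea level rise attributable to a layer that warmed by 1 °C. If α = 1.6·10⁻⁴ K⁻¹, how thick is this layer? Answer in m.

about 344 m

H = Δh/(αΔT) = 0.055 / (1.6×10⁻⁴ × 1) ≈ 343.8 m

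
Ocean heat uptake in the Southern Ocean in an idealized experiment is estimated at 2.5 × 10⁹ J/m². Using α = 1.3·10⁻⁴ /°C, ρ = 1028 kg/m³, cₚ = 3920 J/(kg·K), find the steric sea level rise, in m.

Δh ≈ 0.081 m

Δh = αQ/(ρcₚ) = 1.3×10⁻⁴ × 2.5×10⁹ / (1028 × 3920) ≈ 0.08065 m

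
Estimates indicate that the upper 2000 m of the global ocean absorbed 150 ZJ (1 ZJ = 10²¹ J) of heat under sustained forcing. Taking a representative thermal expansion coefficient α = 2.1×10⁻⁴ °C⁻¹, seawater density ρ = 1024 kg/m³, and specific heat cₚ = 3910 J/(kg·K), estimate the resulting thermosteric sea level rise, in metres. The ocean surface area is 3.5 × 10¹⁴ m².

Per unit area: Q = 150×10²¹ / (3.5×10¹⁴) ≈ 4.286×10⁸ J/m²
Δh = αQ/(ρcₚ) = 2.1×10⁻⁴ × 4.286×10⁸ / (1024 × 3910) ≈ 0.02248 m

0.0225 m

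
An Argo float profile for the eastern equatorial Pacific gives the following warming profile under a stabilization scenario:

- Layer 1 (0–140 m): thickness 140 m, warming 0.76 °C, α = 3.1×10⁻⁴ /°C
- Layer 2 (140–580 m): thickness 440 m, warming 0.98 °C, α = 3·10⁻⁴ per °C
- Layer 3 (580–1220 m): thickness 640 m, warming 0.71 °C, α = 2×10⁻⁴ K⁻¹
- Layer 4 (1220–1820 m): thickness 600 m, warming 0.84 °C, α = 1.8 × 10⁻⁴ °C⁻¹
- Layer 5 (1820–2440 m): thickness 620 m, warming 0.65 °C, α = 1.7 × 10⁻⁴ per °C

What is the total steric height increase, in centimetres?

Layer 1: 140 × 0.76 × 3.1×10⁻⁴ = 0.032984 m
140–580 m: 3×10⁻⁴ × 440 × 0.98 = 0.12936 m
2×10⁻⁴ × 640 × 0.71 = 0.09088 m
600 × 1.8×10⁻⁴ × 0.84 = 0.09072 m
Layer 5: 0.65 × 620 × 1.7×10⁻⁴ = 0.06851 m
Δh = 0.032984 + 0.12936 + 0.09088 + 0.09072 + 0.06851 = 0.412454 m

Δh ≈ 41 cm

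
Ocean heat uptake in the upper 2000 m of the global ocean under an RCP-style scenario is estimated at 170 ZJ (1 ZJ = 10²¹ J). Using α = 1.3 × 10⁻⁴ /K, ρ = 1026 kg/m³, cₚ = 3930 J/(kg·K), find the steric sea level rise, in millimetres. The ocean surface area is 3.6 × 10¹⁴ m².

Δh = 15 mm

Per unit area: Q = 170×10²¹ / (3.6×10¹⁴) ≈ 4.722×10⁸ J/m²
Δh = αQ/(ρcₚ) = 1.3×10⁻⁴ × 4.722×10⁸ / (1026 × 3930) ≈ 0.015224 m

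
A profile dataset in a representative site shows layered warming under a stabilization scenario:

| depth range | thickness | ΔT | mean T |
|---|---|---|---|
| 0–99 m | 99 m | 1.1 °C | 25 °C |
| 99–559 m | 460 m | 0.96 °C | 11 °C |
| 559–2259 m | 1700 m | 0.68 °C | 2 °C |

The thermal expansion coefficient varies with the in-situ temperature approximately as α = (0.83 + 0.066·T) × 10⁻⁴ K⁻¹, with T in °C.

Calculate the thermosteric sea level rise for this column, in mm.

207 mm of thermosteric rise

Layer 1: α = (0.83 + 0.066×25)×10⁻⁴ = 2.48×10⁻⁴ K⁻¹
Layer 2: α = (0.83 + 0.066×11)×10⁻⁴ = 1.556×10⁻⁴ K⁻¹
Layer 3: α = (0.83 + 0.066×2)×10⁻⁴ = 0.962×10⁻⁴ K⁻¹
Layer 1: 1.1 × 2.48×10⁻⁴ × 99 = 0.0270072 m
99–559 m: 460 × 0.96 × 1.556×10⁻⁴ = 0.06871296 m
Layer 3: 1700 × 0.68 × 0.962×10⁻⁴ = 0.1112072 m
Δh = 0.0270072 + 0.06871296 + 0.1112072 = 0.20692736 m ≈ 207 mm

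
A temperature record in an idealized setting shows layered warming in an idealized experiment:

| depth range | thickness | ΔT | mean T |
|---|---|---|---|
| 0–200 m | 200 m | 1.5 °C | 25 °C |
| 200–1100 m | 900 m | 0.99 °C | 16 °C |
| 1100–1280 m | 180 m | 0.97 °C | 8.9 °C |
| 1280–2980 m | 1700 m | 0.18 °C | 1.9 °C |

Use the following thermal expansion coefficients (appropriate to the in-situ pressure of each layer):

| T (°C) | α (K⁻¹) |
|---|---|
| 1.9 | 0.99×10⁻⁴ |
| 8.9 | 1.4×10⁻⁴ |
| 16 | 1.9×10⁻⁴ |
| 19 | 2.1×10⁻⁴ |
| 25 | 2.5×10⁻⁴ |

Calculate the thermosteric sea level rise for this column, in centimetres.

Layer 1 at 25 °C → α = 2.5×10⁻⁴ K⁻¹
Layer 2 at 16 °C → α = 1.9×10⁻⁴ K⁻¹
Layer 3 at 8.9 °C → α = 1.4×10⁻⁴ K⁻¹
Layer 4 at 1.9 °C → α = 0.99×10⁻⁴ K⁻¹
0–200 m: 1.5 × 2.5×10⁻⁴ × 200 = 0.07500 m
Layer 2: 900 × 1.9×10⁻⁴ × 0.99 = 0.16929 m
1100–1280 m: 1.4×10⁻⁴ × 180 × 0.97 = 0.024444 m
1280–2980 m: 1700 × 0.99×10⁻⁴ × 0.18 = 0.030294 m
Δh = 0.07500 + 0.16929 + 0.024444 + 0.030294 = 0.299028 m ≈ 29.9 cm

29.9 cm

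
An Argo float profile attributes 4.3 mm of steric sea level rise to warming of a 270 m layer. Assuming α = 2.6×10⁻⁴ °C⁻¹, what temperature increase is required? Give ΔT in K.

about 0.0613 K

ΔT = Δh/(αH) = 0.0043 / (2.6×10⁻⁴ × 270) ≈ 0.06125 K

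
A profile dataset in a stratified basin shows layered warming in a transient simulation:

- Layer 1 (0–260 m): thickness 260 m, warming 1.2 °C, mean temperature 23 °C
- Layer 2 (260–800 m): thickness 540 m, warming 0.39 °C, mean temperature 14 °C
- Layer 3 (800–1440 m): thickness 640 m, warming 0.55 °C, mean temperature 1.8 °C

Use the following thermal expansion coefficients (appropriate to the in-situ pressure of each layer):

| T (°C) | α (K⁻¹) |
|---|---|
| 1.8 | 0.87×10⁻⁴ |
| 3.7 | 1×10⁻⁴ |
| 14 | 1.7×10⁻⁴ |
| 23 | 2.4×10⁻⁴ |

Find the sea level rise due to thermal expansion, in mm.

141 mm

Layer 1 at 23 °C → α = 2.4×10⁻⁴ K⁻¹
Layer 2 at 14 °C → α = 1.7×10⁻⁴ K⁻¹
Layer 3 at 1.8 °C → α = 0.87×10⁻⁴ K⁻¹
Layer 1: 2.4×10⁻⁴ × 1.2 × 260 = 0.07488 m
260–800 m: 540 × 1.7×10⁻⁴ × 0.39 = 0.035802 m
800–1440 m: 0.87×10⁻⁴ × 640 × 0.55 = 0.030624 m
Δh = 0.07488 + 0.035802 + 0.030624 = 0.141306 m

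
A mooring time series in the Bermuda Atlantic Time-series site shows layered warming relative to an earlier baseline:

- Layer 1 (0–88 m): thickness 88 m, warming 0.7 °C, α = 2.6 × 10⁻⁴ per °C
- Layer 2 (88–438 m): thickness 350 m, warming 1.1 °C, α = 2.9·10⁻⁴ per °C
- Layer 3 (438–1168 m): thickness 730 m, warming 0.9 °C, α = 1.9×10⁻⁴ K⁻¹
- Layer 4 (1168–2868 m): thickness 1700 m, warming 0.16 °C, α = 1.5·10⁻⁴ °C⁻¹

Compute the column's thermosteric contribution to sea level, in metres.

Layer 1: 2.6×10⁻⁴ × 88 × 0.7 = 0.016016 m
Layer 2: 2.9×10⁻⁴ × 350 × 1.1 = 0.11165 m
438–1168 m: 1.9×10⁻⁴ × 0.9 × 730 = 0.12483 m
1168–2868 m: 1.5×10⁻⁴ × 0.16 × 1700 = 0.04080 m
Δh = 0.016016 + 0.11165 + 0.12483 + 0.04080 = 0.293296 m ≈ 0.293 m

about 0.293 m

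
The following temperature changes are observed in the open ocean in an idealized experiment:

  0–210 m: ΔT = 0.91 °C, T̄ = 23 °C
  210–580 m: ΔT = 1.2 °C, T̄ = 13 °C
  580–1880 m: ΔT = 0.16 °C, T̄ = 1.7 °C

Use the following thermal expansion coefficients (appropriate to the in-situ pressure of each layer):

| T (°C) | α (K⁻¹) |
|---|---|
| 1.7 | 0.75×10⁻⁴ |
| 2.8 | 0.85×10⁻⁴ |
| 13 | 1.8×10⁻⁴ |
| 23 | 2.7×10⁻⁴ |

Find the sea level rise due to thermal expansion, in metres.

Layer 1 at 23 °C → α = 2.7×10⁻⁴ K⁻¹
Layer 2 at 13 °C → α = 1.8×10⁻⁴ K⁻¹
Layer 3 at 1.7 °C → α = 0.75×10⁻⁴ K⁻¹
Layer 1: 0.91 × 2.7×10⁻⁴ × 210 = 0.051597 m
370 × 1.2 × 1.8×10⁻⁴ = 0.07992 m
1300 × 0.16 × 0.75×10⁻⁴ = 0.01560 m
Δh = 0.051597 + 0.07992 + 0.01560 = 0.147117 m ≈ 0.15 m

0.15 m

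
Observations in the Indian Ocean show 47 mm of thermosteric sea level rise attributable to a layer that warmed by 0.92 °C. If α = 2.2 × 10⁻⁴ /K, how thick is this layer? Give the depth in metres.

H = Δh/(αΔT) = 0.047 / (2.2×10⁻⁴ × 0.92) ≈ 232.2 m

about 230 m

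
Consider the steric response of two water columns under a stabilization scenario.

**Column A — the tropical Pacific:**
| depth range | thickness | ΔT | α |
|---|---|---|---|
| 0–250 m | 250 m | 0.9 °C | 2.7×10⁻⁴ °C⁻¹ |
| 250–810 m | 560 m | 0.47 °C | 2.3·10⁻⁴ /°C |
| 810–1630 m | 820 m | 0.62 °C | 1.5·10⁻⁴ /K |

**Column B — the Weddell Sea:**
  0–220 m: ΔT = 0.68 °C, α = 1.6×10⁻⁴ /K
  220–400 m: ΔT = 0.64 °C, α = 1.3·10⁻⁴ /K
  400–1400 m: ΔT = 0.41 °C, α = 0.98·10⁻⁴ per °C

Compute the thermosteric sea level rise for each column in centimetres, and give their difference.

A 2.7×10⁻⁴ × 0.9 × 250 = 0.06075 m
A Layer 2: 0.47 × 560 × 2.3×10⁻⁴ = 0.060536 m
A 810–1630 m: 0.62 × 820 × 1.5×10⁻⁴ = 0.07626 m
A total: 0.197546 m
B Layer 1: 1.6×10⁻⁴ × 220 × 0.68 = 0.023936 m
B 1.3×10⁻⁴ × 180 × 0.64 = 0.014976 m
B 400–1400 m: 0.41 × 1000 × 0.98×10⁻⁴ = 0.04018 m
B total: 0.079092 m
Difference: 0.197546 − 0.079092 = 0.118454 m

Δh_A ≈ 20 cm, Δh_B ≈ 7.9 cm; difference ≈ 12 cm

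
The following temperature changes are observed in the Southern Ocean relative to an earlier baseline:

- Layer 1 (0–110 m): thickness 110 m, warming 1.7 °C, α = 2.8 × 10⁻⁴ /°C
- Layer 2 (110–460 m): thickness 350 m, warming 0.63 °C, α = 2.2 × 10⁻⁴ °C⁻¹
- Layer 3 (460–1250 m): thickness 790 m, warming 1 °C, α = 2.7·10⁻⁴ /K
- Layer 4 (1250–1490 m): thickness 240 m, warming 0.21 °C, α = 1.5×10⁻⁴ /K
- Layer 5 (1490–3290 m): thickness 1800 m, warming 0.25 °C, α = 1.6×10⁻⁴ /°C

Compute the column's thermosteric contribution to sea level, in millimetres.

110 × 2.8×10⁻⁴ × 1.7 = 0.05236 m
110–460 m: 2.2×10⁻⁴ × 0.63 × 350 = 0.04851 m
Layer 3: 1 × 790 × 2.7×10⁻⁴ = 0.21330 m
Layer 4: 240 × 1.5×10⁻⁴ × 0.21 = 0.00756 m
1490–3290 m: 1800 × 1.6×10⁻⁴ × 0.25 = 0.07200 m
Δh = 0.05236 + 0.04851 + 0.21330 + 0.00756 + 0.07200 = 0.39373 m

Δh ≈ 390 mm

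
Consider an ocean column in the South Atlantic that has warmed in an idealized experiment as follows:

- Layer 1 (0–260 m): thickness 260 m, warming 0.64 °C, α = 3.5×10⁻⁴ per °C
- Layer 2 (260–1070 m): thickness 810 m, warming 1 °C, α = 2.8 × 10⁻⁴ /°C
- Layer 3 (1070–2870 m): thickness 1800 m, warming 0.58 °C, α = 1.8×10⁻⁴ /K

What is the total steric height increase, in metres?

about 0.473 m

0.64 × 3.5×10⁻⁴ × 260 = 0.05824 m
1 × 810 × 2.8×10⁻⁴ = 0.22680 m
Layer 3: 1.8×10⁻⁴ × 1800 × 0.58 = 0.18792 m
Δh = 0.05824 + 0.22680 + 0.18792 = 0.47296 m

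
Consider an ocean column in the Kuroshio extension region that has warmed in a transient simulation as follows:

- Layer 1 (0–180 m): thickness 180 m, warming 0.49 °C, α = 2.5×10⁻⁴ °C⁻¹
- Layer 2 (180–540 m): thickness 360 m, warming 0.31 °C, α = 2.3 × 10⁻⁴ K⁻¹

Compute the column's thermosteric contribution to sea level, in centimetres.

Δh ≈ 4.77 cm

180 × 2.5×10⁻⁴ × 0.49 = 0.02205 m
180–540 m: 360 × 2.3×10⁻⁴ × 0.31 = 0.025668 m
Δh = 0.02205 + 0.025668 = 0.047718 m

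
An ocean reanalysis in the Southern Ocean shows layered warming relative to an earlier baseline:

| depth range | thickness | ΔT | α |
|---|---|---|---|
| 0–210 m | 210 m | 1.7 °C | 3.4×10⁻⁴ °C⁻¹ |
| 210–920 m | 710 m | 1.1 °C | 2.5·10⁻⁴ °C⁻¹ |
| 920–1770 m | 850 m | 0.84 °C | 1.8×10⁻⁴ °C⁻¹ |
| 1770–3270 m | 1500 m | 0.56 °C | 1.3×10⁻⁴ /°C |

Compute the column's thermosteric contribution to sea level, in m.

Δh ≈ 0.554 m

3.4×10⁻⁴ × 1.7 × 210 = 0.12138 m
Layer 2: 1.1 × 2.5×10⁻⁴ × 710 = 0.19525 m
0.84 × 850 × 1.8×10⁻⁴ = 0.12852 m
Layer 4: 1500 × 1.3×10⁻⁴ × 0.56 = 0.10920 m
Δh = 0.12138 + 0.19525 + 0.12852 + 0.10920 = 0.55435 m ≈ 0.554 m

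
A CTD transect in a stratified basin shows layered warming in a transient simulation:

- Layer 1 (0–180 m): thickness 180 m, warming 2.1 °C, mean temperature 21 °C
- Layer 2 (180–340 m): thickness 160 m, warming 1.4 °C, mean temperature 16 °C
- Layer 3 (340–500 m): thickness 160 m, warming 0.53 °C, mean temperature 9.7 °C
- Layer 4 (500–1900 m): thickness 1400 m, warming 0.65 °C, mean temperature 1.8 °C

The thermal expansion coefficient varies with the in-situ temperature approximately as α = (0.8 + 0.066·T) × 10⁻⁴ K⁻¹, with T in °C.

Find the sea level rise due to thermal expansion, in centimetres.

Layer 1: α = (0.8 + 0.066×21)×10⁻⁴ = 2.186×10⁻⁴ K⁻¹
Layer 2: α = (0.8 + 0.066×16)×10⁻⁴ = 1.856×10⁻⁴ K⁻¹
Layer 3: α = (0.8 + 0.066×9.7)×10⁻⁴ = 1.4402×10⁻⁴ K⁻¹
Layer 4: α = (0.8 + 0.066×1.8)×10⁻⁴ = 0.9188×10⁻⁴ K⁻¹
Layer 1: 180 × 2.1 × 2.186×10⁻⁴ = 0.0826308 m
160 × 1.856×10⁻⁴ × 1.4 = 0.0415744 m
Layer 3: 160 × 0.53 × 1.4402×10⁻⁴ = 0.012212896 m
500–1900 m: 1400 × 0.65 × 0.9188×10⁻⁴ = 0.0836108 m
Δh = 0.0826308 + 0.0415744 + 0.012212896 + 0.0836108 = 0.220028896 m

about 22 cm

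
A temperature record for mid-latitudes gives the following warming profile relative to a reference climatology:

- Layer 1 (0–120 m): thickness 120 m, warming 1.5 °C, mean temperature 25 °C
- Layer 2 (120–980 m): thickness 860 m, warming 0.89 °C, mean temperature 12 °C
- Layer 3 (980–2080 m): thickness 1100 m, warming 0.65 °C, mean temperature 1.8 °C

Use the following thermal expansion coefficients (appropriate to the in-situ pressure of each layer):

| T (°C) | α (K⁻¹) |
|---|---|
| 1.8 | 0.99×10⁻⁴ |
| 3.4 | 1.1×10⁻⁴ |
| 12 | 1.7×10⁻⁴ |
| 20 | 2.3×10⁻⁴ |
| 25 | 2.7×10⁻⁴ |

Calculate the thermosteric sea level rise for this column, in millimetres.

Layer 1 at 25 °C → α = 2.7×10⁻⁴ K⁻¹
Layer 2 at 12 °C → α = 1.7×10⁻⁴ K⁻¹
Layer 3 at 1.8 °C → α = 0.99×10⁻⁴ K⁻¹
1.5 × 120 × 2.7×10⁻⁴ = 0.04860 m
120–980 m: 0.89 × 1.7×10⁻⁴ × 860 = 0.130118 m
980–2080 m: 1100 × 0.65 × 0.99×10⁻⁴ = 0.070785 m
Δh = 0.04860 + 0.130118 + 0.070785 = 0.249503 m ≈ 250 mm

Δh = 250 mm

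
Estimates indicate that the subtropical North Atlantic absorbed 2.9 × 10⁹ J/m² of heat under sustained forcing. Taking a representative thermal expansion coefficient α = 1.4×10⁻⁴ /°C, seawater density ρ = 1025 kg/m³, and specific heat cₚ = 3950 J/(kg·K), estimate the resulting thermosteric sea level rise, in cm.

Δh = αQ/(ρcₚ) = 1.4×10⁻⁴ × 2.9×10⁹ / (1025 × 3950) ≈ 0.10028 m

10.0 cm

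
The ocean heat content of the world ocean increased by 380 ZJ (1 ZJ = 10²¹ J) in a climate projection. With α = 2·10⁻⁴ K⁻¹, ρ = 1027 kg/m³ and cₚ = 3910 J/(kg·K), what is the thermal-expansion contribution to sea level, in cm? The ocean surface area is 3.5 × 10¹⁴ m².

Per unit area: Q = 380×10²¹ / (3.5×10¹⁴) ≈ 1.086×10⁹ J/m²
Δh = αQ/(ρcₚ) = 2×10⁻⁴ × 1.086×10⁹ / (1027 × 3910) ≈ 0.054089 m

Δh ≈ 5.41 cm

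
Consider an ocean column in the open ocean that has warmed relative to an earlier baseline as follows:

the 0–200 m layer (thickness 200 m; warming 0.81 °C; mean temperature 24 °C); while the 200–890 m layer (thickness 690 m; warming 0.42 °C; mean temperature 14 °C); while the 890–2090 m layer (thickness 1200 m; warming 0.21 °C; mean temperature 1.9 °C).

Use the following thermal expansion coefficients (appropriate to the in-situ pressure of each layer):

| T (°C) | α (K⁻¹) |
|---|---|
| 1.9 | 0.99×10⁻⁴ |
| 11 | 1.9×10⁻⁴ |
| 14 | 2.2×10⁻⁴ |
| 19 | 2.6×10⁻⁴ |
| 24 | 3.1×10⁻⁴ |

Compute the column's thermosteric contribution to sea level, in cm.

13.9 cm of thermosteric rise

Layer 1 at 24 °C → α = 3.1×10⁻⁴ K⁻¹
Layer 2 at 14 °C → α = 2.2×10⁻⁴ K⁻¹
Layer 3 at 1.9 °C → α = 0.99×10⁻⁴ K⁻¹
0.81 × 200 × 3.1×10⁻⁴ = 0.05022 m
200–890 m: 690 × 0.42 × 2.2×10⁻⁴ = 0.063756 m
Layer 3: 1200 × 0.21 × 0.99×10⁻⁴ = 0.024948 m
Δh = 0.05022 + 0.063756 + 0.024948 = 0.138924 m ≈ 13.9 cm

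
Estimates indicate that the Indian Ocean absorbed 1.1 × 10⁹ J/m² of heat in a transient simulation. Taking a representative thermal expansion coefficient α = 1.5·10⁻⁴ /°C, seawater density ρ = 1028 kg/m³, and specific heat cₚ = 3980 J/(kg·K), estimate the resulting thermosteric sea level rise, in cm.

Δh = αQ/(ρcₚ) = 1.5×10⁻⁴ × 1.1×10⁹ / (1028 × 3980) ≈ 0.040328 m

4.03 cm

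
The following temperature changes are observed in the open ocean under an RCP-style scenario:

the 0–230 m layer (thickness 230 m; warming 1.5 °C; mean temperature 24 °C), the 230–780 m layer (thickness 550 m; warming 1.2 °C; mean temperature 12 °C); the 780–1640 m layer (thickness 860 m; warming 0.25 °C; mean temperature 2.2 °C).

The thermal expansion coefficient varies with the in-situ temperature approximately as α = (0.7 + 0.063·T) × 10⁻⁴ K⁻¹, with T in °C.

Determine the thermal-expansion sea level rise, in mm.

about 190 mm

Layer 1: α = (0.7 + 0.063×24)×10⁻⁴ = 2.212×10⁻⁴ K⁻¹
Layer 2: α = (0.7 + 0.063×12)×10⁻⁴ = 1.456×10⁻⁴ K⁻¹
Layer 3: α = (0.7 + 0.063×2.2)×10⁻⁴ = 0.8386×10⁻⁴ K⁻¹
0–230 m: 1.5 × 2.212×10⁻⁴ × 230 = 0.076314 m
550 × 1.2 × 1.456×10⁻⁴ = 0.096096 m
860 × 0.25 × 0.8386×10⁻⁴ = 0.0180299 m
Δh = 0.076314 + 0.096096 + 0.0180299 = 0.1904399 m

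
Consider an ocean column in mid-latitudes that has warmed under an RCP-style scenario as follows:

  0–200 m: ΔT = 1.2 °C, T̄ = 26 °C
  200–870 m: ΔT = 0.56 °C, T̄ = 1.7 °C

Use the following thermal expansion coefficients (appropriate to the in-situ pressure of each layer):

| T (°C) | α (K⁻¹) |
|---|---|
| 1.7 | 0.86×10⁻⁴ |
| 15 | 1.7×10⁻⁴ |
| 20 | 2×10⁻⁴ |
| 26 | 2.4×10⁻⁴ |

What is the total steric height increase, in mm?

Layer 1 at 26 °C → α = 2.4×10⁻⁴ K⁻¹
Layer 2 at 1.7 °C → α = 0.86×10⁻⁴ K⁻¹
200 × 2.4×10⁻⁴ × 1.2 = 0.05760 m
Layer 2: 0.86×10⁻⁴ × 670 × 0.56 = 0.0322672 m
Δh = 0.05760 + 0.0322672 = 0.0898672 m

about 90 mm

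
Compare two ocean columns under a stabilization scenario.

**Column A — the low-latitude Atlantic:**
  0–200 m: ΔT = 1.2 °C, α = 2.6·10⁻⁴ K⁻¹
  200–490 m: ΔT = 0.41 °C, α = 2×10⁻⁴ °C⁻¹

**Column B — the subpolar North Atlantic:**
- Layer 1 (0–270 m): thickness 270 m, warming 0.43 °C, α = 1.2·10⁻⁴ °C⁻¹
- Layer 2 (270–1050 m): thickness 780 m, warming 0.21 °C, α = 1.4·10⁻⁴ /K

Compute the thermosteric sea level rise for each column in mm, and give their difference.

Δh_A ≈ 86.2 mm, Δh_B ≈ 36.9 mm; difference ≈ 49.3 mm

A Layer 1: 1.2 × 2.6×10⁻⁴ × 200 = 0.06240 m
A 200–490 m: 2×10⁻⁴ × 290 × 0.41 = 0.02378 m
A total: 0.08618 m
B 270 × 1.2×10⁻⁴ × 0.43 = 0.013932 m
B 1.4×10⁻⁴ × 780 × 0.21 = 0.022932 m
B total: 0.036864 m
Difference: 0.08618 − 0.036864 = 0.049316 m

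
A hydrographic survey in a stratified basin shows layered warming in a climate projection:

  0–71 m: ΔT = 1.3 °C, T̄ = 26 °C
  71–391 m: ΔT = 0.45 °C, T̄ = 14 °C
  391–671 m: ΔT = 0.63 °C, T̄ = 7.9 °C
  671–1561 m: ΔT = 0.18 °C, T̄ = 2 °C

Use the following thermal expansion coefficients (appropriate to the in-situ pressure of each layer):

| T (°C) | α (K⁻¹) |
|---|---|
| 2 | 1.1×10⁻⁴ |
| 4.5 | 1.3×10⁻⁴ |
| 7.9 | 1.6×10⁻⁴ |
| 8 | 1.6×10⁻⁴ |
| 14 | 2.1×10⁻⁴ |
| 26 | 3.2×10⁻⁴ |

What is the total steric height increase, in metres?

Layer 1 at 26 °C → α = 3.2×10⁻⁴ K⁻¹
Layer 2 at 14 °C → α = 2.1×10⁻⁴ K⁻¹
Layer 3 at 7.9 °C → α = 1.6×10⁻⁴ K⁻¹
Layer 4 at 2 °C → α = 1.1×10⁻⁴ K⁻¹
Layer 1: 1.3 × 3.2×10⁻⁴ × 71 = 0.029536 m
71–391 m: 2.1×10⁻⁴ × 0.45 × 320 = 0.03024 m
Layer 3: 1.6×10⁻⁴ × 0.63 × 280 = 0.028224 m
Layer 4: 0.18 × 890 × 1.1×10⁻⁴ = 0.017622 m
Δh = 0.029536 + 0.03024 + 0.028224 + 0.017622 = 0.105622 m

Δh = 0.106 m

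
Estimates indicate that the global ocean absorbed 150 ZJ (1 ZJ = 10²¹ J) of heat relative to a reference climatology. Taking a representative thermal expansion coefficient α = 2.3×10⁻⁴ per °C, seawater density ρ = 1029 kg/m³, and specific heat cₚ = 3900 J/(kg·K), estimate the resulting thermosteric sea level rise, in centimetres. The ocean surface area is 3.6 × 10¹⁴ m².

Per unit area: Q = 150×10²¹ / (3.6×10¹⁴) ≈ 4.167×10⁸ J/m²
Δh = αQ/(ρcₚ) = 2.3×10⁻⁴ × 4.167×10⁸ / (1029 × 3900) ≈ 0.023882 m

about 2.4 cm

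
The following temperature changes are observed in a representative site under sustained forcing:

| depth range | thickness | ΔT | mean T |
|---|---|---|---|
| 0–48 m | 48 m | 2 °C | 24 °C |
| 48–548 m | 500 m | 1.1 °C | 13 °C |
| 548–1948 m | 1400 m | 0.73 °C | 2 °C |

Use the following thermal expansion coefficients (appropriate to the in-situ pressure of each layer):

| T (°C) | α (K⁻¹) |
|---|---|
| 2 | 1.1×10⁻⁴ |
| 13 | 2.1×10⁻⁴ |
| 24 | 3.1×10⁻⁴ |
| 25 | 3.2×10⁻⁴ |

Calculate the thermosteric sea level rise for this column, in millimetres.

258 mm

Layer 1 at 24 °C → α = 3.1×10⁻⁴ K⁻¹
Layer 2 at 13 °C → α = 2.1×10⁻⁴ K⁻¹
Layer 3 at 2 °C → α = 1.1×10⁻⁴ K⁻¹
2 × 3.1×10⁻⁴ × 48 = 0.02976 m
Layer 2: 1.1 × 500 × 2.1×10⁻⁴ = 0.11550 m
Layer 3: 0.73 × 1.1×10⁻⁴ × 1400 = 0.11242 m
Δh = 0.02976 + 0.11550 + 0.11242 = 0.25768 m ≈ 258 mm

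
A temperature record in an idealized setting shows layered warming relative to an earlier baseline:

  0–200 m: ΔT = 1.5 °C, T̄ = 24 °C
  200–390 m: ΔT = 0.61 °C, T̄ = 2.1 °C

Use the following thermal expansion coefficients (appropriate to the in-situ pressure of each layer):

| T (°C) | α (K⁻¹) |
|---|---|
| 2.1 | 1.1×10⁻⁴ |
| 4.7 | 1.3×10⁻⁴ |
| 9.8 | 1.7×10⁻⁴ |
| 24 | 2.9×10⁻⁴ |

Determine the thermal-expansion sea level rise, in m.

Layer 1 at 24 °C → α = 2.9×10⁻⁴ K⁻¹
Layer 2 at 2.1 °C → α = 1.1×10⁻⁴ K⁻¹
Layer 1: 1.5 × 2.9×10⁻⁴ × 200 = 0.08700 m
Layer 2: 190 × 1.1×10⁻⁴ × 0.61 = 0.012749 m
Δh = 0.08700 + 0.012749 = 0.099749 m

Δh = 0.0997 m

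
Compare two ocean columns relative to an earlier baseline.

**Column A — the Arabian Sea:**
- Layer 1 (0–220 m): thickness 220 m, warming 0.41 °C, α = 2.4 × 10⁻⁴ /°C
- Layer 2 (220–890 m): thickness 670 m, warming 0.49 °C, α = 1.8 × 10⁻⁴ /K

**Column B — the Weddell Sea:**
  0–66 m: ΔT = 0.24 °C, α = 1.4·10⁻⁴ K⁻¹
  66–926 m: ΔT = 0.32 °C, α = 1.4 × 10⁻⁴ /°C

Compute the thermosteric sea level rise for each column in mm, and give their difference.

A: 80.7 mm; B: 40.7 mm; difference 40.0 mm

A 2.4×10⁻⁴ × 220 × 0.41 = 0.021648 m
A Layer 2: 670 × 0.49 × 1.8×10⁻⁴ = 0.059094 m
A total: 0.080742 m
B 0–66 m: 66 × 1.4×10⁻⁴ × 0.24 = 0.0022176 m
B 1.4×10⁻⁴ × 860 × 0.32 = 0.038528 m
B total: 0.0407456 m
Difference: 0.080742 − 0.0407456 = 0.0399964 m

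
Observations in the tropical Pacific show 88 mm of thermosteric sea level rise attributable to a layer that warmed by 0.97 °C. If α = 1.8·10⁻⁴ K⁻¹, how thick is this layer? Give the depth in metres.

H = Δh/(αΔT) = 0.088 / (1.8×10⁻⁴ × 0.97) ≈ 504.0 m

H ≈ 504 m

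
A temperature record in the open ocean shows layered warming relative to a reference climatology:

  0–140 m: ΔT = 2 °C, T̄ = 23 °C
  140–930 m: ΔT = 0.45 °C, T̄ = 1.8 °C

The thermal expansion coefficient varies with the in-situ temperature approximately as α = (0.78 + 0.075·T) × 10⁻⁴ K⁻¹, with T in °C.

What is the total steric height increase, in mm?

103 mm

Layer 1: α = (0.78 + 0.075×23)×10⁻⁴ = 2.505×10⁻⁴ K⁻¹
Layer 2: α = (0.78 + 0.075×1.8)×10⁻⁴ = 0.915×10⁻⁴ K⁻¹
Layer 1: 2.505×10⁻⁴ × 2 × 140 = 0.07014 m
140–930 m: 790 × 0.45 × 0.915×10⁻⁴ = 0.03252825 m
Δh = 0.07014 + 0.03252825 = 0.10266825 m ≈ 103 mm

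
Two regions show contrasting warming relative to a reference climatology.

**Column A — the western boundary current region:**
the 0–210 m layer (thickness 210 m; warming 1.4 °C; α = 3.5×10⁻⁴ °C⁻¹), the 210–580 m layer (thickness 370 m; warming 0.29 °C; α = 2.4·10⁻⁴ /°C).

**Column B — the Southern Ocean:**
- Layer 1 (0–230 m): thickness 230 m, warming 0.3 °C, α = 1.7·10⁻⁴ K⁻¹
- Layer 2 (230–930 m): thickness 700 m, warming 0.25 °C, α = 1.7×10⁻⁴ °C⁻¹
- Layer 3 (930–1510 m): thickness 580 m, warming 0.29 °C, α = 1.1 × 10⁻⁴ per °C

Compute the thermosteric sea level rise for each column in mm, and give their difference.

Δh_A ≈ 129 mm, Δh_B ≈ 60.0 mm; difference ≈ 68.7 mm

A 1.4 × 3.5×10⁻⁴ × 210 = 0.10290 m
A 210–580 m: 370 × 0.29 × 2.4×10⁻⁴ = 0.025752 m
A total: 0.128652 m
B 0–230 m: 1.7×10⁻⁴ × 230 × 0.3 = 0.01173 m
B Layer 2: 700 × 1.7×10⁻⁴ × 0.25 = 0.02975 m
B Layer 3: 580 × 0.29 × 1.1×10⁻⁴ = 0.018502 m
B total: 0.059982 m
Difference: 0.128652 − 0.059982 = 0.06867 m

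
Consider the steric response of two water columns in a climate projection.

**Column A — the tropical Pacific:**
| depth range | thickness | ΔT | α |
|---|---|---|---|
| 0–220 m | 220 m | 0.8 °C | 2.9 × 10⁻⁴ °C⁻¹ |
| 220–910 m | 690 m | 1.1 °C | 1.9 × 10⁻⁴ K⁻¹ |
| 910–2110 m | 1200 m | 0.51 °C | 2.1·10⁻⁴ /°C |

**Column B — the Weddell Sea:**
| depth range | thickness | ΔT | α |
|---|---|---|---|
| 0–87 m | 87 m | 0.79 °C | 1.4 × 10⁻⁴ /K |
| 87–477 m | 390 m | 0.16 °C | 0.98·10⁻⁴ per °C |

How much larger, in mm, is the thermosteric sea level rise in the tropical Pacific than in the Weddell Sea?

Δh_A − Δh_B ≈ 310 mm

A 0–220 m: 2.9×10⁻⁴ × 0.8 × 220 = 0.05104 m
A Layer 2: 1.9×10⁻⁴ × 1.1 × 690 = 0.14421 m
A 2.1×10⁻⁴ × 0.51 × 1200 = 0.12852 m
A total: 0.32377 m
B Layer 1: 1.4×10⁻⁴ × 0.79 × 87 = 0.0096222 m
B 87–477 m: 0.16 × 390 × 0.98×10⁻⁴ = 0.0061152 m
B total: 0.0157374 m
Difference: 0.32377 − 0.0157374 = 0.3080326 m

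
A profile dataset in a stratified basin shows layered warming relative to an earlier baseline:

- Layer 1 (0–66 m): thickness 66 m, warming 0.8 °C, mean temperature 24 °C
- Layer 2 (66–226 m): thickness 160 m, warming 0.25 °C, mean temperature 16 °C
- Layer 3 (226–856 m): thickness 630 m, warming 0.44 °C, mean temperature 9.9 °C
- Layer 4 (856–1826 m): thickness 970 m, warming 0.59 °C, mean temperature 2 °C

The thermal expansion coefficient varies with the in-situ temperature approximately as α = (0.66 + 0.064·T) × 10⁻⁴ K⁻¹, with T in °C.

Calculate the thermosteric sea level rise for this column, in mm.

99 mm

Layer 1: α = (0.66 + 0.064×24)×10⁻⁴ = 2.196×10⁻⁴ K⁻¹
Layer 2: α = (0.66 + 0.064×16)×10⁻⁴ = 1.684×10⁻⁴ K⁻¹
Layer 3: α = (0.66 + 0.064×9.9)×10⁻⁴ = 1.2936×10⁻⁴ K⁻¹
Layer 4: α = (0.66 + 0.064×2)×10⁻⁴ = 0.788×10⁻⁴ K⁻¹
Layer 1: 2.196×10⁻⁴ × 0.8 × 66 = 0.01159488 m
66–226 m: 1.684×10⁻⁴ × 160 × 0.25 = 0.006736 m
1.2936×10⁻⁴ × 0.44 × 630 = 0.035858592 m
0.59 × 970 × 0.788×10⁻⁴ = 0.04509724 m
Δh = 0.01159488 + 0.006736 + 0.035858592 + 0.04509724 = 0.099286712 m ≈ 99 mm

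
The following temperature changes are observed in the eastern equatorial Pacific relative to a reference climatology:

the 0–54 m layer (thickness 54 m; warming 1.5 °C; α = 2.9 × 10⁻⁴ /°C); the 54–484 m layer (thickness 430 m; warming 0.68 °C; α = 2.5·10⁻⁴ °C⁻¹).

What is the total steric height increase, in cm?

9.66 cm

0–54 m: 1.5 × 54 × 2.9×10⁻⁴ = 0.02349 m
Layer 2: 0.68 × 2.5×10⁻⁴ × 430 = 0.07310 m
Δh = 0.02349 + 0.07310 = 0.09659 m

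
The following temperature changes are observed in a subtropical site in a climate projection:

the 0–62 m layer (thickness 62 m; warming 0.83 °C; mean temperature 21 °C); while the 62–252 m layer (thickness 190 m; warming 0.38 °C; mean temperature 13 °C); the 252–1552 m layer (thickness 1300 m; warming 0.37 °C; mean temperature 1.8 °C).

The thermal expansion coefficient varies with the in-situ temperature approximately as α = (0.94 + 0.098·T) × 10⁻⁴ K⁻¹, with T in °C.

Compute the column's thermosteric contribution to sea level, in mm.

Layer 1: α = (0.94 + 0.098×21)×10⁻⁴ = 2.998×10⁻⁴ K⁻¹
Layer 2: α = (0.94 + 0.098×13)×10⁻⁴ = 2.214×10⁻⁴ K⁻¹
Layer 3: α = (0.94 + 0.098×1.8)×10⁻⁴ = 1.1164×10⁻⁴ K⁻¹
0–62 m: 0.83 × 62 × 2.998×10⁻⁴ = 0.015427708 m
Layer 2: 190 × 0.38 × 2.214×10⁻⁴ = 0.01598508 m
Layer 3: 0.37 × 1.1164×10⁻⁴ × 1300 = 0.05369884 m
Δh = 0.015427708 + 0.01598508 + 0.05369884 = 0.085111628 m

Δh = 85 mm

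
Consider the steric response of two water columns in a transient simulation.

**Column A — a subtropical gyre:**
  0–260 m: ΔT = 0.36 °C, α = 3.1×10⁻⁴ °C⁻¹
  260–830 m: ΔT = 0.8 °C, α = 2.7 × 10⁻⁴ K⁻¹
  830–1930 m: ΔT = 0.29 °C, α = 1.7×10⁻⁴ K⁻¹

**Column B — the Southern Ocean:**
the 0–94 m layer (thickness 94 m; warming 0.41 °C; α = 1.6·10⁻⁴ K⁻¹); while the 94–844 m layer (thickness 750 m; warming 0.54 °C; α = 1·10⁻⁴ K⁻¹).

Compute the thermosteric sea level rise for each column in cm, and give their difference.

A 0–260 m: 260 × 0.36 × 3.1×10⁻⁴ = 0.029016 m
A Layer 2: 0.8 × 2.7×10⁻⁴ × 570 = 0.12312 m
A 830–1930 m: 1.7×10⁻⁴ × 0.29 × 1100 = 0.05423 m
A total: 0.206366 m
B Layer 1: 0.41 × 94 × 1.6×10⁻⁴ = 0.0061664 m
B 94–844 m: 1×10⁻⁴ × 750 × 0.54 = 0.04050 m
B total: 0.0466664 m
Difference: 0.206366 − 0.0466664 = 0.1596996 m

Δh_A ≈ 21 cm, Δh_B ≈ 4.7 cm; difference ≈ 16 cm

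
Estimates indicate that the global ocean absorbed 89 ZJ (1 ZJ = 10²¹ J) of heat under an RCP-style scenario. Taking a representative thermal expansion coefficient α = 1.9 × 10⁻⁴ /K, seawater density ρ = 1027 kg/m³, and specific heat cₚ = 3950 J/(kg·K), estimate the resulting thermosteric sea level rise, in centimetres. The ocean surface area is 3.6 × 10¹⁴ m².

about 1.2 cm

Per unit area: Q = 89×10²¹ / (3.6×10¹⁴) ≈ 2.472×10⁸ J/m²
Δh = αQ/(ρcₚ) = 1.9×10⁻⁴ × 2.472×10⁸ / (1027 × 3950) ≈ 0.011578 m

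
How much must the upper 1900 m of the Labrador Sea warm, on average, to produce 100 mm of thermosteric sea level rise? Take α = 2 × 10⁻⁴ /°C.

0.263 K

ΔT = Δh/(αH) = 0.1 / (2×10⁻⁴ × 1900) ≈ 0.2632 K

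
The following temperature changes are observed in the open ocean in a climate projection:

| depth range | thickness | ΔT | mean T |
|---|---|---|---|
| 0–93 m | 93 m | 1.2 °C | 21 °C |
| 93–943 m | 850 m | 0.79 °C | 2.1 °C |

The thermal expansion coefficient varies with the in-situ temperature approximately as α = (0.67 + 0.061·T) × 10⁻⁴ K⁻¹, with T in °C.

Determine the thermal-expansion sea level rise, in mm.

Layer 1: α = (0.67 + 0.061×21)×10⁻⁴ = 1.951×10⁻⁴ K⁻¹
Layer 2: α = (0.67 + 0.061×2.1)×10⁻⁴ = 0.7981×10⁻⁴ K⁻¹
0–93 m: 1.951×10⁻⁴ × 93 × 1.2 = 0.02177316 m
93–943 m: 0.79 × 0.7981×10⁻⁴ × 850 = 0.053592415 m
Δh = 0.02177316 + 0.053592415 = 0.075365575 m ≈ 75 mm

Δh ≈ 75 mm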